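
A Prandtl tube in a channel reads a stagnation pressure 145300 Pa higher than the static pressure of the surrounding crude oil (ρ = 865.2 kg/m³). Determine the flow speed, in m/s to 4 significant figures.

v ≈ 18.33 m/s

At the stagnation point the flow is brought to rest, so Bernoulli gives P_stag − P_static = ½ρv².
v = √(2ΔP/ρ) = √(2·145300/865.2) = 18.33 m/s.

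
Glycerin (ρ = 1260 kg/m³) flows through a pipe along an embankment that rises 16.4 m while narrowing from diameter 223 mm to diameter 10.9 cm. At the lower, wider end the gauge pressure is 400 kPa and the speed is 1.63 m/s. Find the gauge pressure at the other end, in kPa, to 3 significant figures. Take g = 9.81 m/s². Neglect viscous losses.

Continuity gives A₁v₁ = A₂v₂, so v₂ = (391 cm²)/(93.3 cm²) × 1.63 m/s = 6.82 m/s.
Applying Bernoulli between the two ends and solving for P₂: P₂ = P₁ + ½ρ(v₁² − v₂²) − ρgΔh.
P₂ = 400000 + ½·1260·(1.63² − 6.82²) − 1260·9.81·(+16.4) = 400000 + (-27700) − (203000) = 170000 Pa.

P₂ ≈ 170 kPa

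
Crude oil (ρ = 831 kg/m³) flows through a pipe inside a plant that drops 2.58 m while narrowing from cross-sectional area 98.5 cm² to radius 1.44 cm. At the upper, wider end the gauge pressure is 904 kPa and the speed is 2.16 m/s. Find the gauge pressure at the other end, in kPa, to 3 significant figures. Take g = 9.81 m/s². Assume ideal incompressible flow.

Mass conservation (A₁v₁ = A₂v₂) gives v₂ = 2.16 × 98.5/6.51 = 32.7 m/s.
Energy conservation along the streamline gives P₂ = P₁ − ½ρ(v₂² − v₁²) − ρg(h₂ − h₁).
P₂ = 904000 + ½·831·(2.16² − 32.7²) − 831·9.81·(−2.58) = 904000 + (-441000) − (-21000) = 484000 Pa.

484 kPa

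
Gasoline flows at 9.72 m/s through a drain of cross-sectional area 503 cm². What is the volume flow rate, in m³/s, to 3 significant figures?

Q ≈ 0.489 m³/s

Q = A·v = 0.0503 m² × 9.72 m/s = 0.489 m³/s.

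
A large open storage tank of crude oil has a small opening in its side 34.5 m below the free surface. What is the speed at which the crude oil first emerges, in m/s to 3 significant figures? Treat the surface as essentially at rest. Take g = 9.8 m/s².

Torricelli's result v = √(2gh) gives v = √(2·9.8·34.5) = 26.0 m/s.

v ≈ 26.0 m/s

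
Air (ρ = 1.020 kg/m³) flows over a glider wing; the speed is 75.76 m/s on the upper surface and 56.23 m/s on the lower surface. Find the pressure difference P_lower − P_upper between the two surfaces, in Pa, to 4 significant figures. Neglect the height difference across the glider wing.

With negligible Δh, P + ½ρv² is constant, so P_low − P_up = ½ρ(v_up² − v_low²).
ΔP = ½·1.020·(75.76² − 56.23²) = 1315 Pa.

ΔP = 1315 Pa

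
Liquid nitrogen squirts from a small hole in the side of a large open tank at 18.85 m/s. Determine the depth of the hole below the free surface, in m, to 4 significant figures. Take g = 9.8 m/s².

Inverting v = √(2gh) gives h = v² / 2g.
h = 18.85²/(2·9.8) = 355.3/19.60 = 18.13 m.

18.13 m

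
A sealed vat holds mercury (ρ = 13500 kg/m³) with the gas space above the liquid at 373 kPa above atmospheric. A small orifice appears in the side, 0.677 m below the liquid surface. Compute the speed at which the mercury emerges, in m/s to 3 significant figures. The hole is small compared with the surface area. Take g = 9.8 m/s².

Take point 1 at the surface (v₁ ≈ 0) and point 2 at the hole (at atmospheric pressure). Bernoulli: P₁ + ρg h = P_atm + ½ρv₂².
With P₁ − P_atm = 373000 Pa, v₂ = √(2gh + 2ΔP/ρ) = √(2·9.8·0.677 + 2·373000/13500) = 8.28 m/s.

v ≈ 8.28 m/s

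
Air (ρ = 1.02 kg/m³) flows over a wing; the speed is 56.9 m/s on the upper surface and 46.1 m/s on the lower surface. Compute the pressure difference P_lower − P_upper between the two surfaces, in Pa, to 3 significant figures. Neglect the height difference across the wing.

ΔP ≈ 567 Pa

The pressure is lower where the speed is higher: ΔP = ½ρ(v_up² − v_low²).
ΔP = ½·1.02·(56.9² − 46.1²) = 567 Pa.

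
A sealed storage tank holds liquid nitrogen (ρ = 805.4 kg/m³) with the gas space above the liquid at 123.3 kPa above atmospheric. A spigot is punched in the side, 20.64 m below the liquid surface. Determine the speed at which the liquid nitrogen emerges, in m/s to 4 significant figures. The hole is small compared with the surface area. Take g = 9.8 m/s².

v = 26.66 m/s

Take point 1 at the surface (v₁ ≈ 0) and point 2 at the hole (at atmospheric pressure). Bernoulli: P₁ + ρg h = P_atm + ½ρv₂².
With P₁ − P_atm = 123300 Pa, v₂ = √(2gh + 2ΔP/ρ) = √(2·9.8·20.64 + 2·123300/805.4) = 26.66 m/s.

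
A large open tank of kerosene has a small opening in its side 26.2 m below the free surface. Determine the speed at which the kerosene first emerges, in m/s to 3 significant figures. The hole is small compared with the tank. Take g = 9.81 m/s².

The surface is effectively still and both ends are open, so ½v² = gh and v = √(2·9.81·26.2) = 22.7 m/s.

v = 22.7 m/s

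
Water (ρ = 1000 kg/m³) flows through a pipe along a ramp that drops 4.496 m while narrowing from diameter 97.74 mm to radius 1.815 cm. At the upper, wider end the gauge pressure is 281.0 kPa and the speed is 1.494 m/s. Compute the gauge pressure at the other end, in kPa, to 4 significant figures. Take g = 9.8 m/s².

The volume flow rate is constant, so v₂ = (A₁/A₂)v₁ = (75.03/10.35)·1.494 = 10.83 m/s.
Bernoulli: P₁ + ½ρv₁² + ρg h₁ = P₂ + ½ρv₂² + ρg h₂, so P₂ = P₁ + ½ρ(v₁² − v₂²) − ρg(h₂ − h₁).
P₂ = 281000 + ½·1000·(1.494² − 10.83²) − 1000·9.8·(−4.496) = 281000 + (-57540) − (-44060) = 267500 Pa.

267.5 kPa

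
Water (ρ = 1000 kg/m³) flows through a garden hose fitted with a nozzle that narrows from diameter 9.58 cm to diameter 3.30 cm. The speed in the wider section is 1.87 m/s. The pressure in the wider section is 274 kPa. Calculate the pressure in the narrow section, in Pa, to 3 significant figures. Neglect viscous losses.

152000 Pa

Mass conservation (A₁v₁ = A₂v₂) gives v₂ = 1.87 × 72.1/8.55 = 15.8 m/s.
With no height change, Bernoulli's equation is P₁ + ½ρv₁² = P₂ + ½ρv₂².
P₂ = P₁ − ½ρ(v₂² − v₁²) = 274000 − ½·1000·(15.8² − 1.87²) = 274000 − 122000 = 152000 Pa.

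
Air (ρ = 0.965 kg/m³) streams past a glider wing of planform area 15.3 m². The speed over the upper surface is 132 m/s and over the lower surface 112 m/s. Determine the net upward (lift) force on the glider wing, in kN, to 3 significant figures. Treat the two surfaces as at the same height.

F = 36.0 kN

With equal heights on the two surfaces, Bernoulli gives P_lower − P_upper = ½ρ(v_upper² − v_lower²).
ΔP = ½·0.965·(132² − 112²) = 2350 Pa.
Lift = ΔP · A = 2350 × 15.3 = 36000 N.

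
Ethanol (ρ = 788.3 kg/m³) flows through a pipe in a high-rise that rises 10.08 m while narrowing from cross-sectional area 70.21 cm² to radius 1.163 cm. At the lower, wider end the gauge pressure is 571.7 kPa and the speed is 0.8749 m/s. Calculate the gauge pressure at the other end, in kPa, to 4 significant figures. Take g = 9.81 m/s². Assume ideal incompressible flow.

411.7 kPa

The volume flow rate is constant, so v₂ = (A₁/A₂)v₁ = (70.21/4.249)·0.8749 = 14.46 m/s.
Applying Bernoulli between the two ends and solving for P₂: P₂ = P₁ + ½ρ(v₁² − v₂²) − ρgΔh.
P₂ = 571700 + ½·788.3·(0.8749² − 14.46²) − 788.3·9.81·(+10.08) = 571700 + (-82070) − (77950) = 411700 Pa.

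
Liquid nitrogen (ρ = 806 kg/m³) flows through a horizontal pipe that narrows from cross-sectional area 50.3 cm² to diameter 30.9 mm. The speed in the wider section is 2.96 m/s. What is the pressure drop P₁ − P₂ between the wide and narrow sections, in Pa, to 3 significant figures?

Continuity gives A₁v₁ = A₂v₂, so v₂ = (50.3 cm²)/(7.50 cm²) × 2.96 m/s = 19.9 m/s.
With no height change, Bernoulli's equation is P₁ + ½ρv₁² = P₂ + ½ρv₂².
P₁ − P₂ = ½·806·(19.9² − 2.96²) = ½·806·385 = 155000 Pa.

ΔP ≈ 155000 Pa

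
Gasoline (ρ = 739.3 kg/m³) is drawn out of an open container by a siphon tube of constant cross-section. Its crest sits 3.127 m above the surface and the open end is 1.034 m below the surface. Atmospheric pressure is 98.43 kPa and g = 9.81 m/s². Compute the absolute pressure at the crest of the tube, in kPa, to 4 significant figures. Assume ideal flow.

From the surface to the outlet (both open to atmosphere, surface at rest): v = √(2g·h_out) = √(2·9.81·1.034) = 4.504 m/s.
With constant cross-section the crest speed equals v; applying Bernoulli from the surface up to the crest, P_top = P_atm − ½ρv² − ρg·h_top.
P_top = 98430 − ½·739.3·4.504² − 739.3·9.81·3.127 = 68250 Pa.

P_top ≈ 68.25 kPa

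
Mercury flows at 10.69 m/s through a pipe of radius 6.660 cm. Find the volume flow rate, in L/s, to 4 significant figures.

Q = A·v = 0.01393 m² × 10.69 m/s = 0.1490 m³/s.
Converting: 0.1490 m³/s × 1000 = 149.0 L/s.

Q = 149.0 L/s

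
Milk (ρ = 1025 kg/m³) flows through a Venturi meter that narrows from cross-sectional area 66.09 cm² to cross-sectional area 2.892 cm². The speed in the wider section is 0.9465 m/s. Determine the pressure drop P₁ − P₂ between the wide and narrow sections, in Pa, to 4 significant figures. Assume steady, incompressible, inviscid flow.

By continuity, v₂ = v₁·A₁/A₂ = 0.9465·(66.09/2.892) = 21.63 m/s.
Along the horizontal streamline, P + ½ρv² is constant.
P₁ − P₂ = ½·1025·(21.63² − 0.9465²) = ½·1025·467.0 = 239300 Pa.

ΔP = 239300 Pa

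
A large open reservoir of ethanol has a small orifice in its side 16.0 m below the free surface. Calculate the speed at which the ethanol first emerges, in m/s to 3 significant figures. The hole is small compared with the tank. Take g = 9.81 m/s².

v ≈ 17.7 m/s

Torricelli's result v = √(2gh) gives v = √(2·9.81·16.0) = 17.7 m/s.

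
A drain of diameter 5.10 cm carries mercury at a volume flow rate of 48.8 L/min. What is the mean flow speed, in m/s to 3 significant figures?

Q = 48.8 L/min = 0.000813 m³/s.
v = Q/A = 0.000813 / 0.00204 = 0.398 m/s.

v ≈ 0.398 m/s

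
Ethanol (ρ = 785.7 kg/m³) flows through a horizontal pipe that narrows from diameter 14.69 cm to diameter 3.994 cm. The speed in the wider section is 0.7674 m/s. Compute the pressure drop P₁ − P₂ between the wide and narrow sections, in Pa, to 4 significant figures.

By continuity, v₂ = v₁·A₁/A₂ = 0.7674·(169.5/12.53) = 10.38 m/s.
Bernoulli (h₁ = h₂): P₁ − P₂ = ½ρ(v₂² − v₁²).
P₁ − P₂ = ½·785.7·(10.38² − 0.7674²) = ½·785.7·107.2 = 42110 Pa.

ΔP ≈ 42110 Pa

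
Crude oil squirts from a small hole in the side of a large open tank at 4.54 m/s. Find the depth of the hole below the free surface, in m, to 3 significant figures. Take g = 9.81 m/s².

For a small hole in a large open tank, ½v² = gh, giving h = v²/(2g).
h = 4.54²/(2·9.81) = 20.6/19.62 = 1.05 m.

1.05 m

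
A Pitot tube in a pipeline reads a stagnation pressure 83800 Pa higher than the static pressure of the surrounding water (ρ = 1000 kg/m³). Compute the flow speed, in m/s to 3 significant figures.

At the stagnation point the flow is brought to rest, so Bernoulli gives P_stag − P_static = ½ρv².
v = √(2ΔP/ρ) = √(2·83800/1000) = 12.9 m/s.

v = 12.9 m/s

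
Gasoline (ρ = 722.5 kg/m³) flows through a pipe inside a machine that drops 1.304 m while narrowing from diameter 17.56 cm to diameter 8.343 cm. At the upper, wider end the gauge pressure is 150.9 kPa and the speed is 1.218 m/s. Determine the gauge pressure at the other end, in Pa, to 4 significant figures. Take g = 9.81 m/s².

Continuity gives A₁v₁ = A₂v₂, so v₂ = (242.2 cm²)/(54.67 cm²) × 1.218 m/s = 5.396 m/s.
Applying Bernoulli between the two ends and solving for P₂: P₂ = P₁ + ½ρ(v₁² − v₂²) − ρgΔh.
P₂ = 150900 + ½·722.5·(1.218² − 5.396²) − 722.5·9.81·(−1.304) = 150900 + (-9982) − (-9242) = 150200 Pa.

150200 Pa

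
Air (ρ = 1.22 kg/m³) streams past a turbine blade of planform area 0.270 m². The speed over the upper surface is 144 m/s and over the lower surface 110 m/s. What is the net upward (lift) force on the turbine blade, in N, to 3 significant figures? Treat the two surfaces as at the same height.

From P + ½ρv² = const at equal height, P_low − P_up = ½ρ(v_up² − v_low²).
ΔP = ½·1.22·(144² − 110²) = 5270 Pa.
Lift = ΔP · A = 5270 × 0.270 = 1420 N.

F ≈ 1420 N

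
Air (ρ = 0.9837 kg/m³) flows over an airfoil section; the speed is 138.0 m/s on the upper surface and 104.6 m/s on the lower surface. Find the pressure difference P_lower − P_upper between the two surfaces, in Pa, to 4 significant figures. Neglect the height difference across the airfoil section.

Bernoulli (same height): P_lower − P_upper = ½ρ(v_upper² − v_lower²).
ΔP = ½·0.9837·(138.0² − 104.6²) = 3985 Pa.

ΔP ≈ 3985 Pa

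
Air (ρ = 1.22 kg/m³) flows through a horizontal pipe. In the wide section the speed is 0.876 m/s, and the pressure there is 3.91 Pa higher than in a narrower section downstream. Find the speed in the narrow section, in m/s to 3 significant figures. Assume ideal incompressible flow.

v₂ = 2.68 m/s

Along the level pipe P + ½ρv² is conserved, hence v₂² = v₁² + 2(P₁ − P₂)/ρ.
v₂ = √(0.876² + 2·3.91/1.22) = √(0.767 + 6.41) = 2.68 m/s.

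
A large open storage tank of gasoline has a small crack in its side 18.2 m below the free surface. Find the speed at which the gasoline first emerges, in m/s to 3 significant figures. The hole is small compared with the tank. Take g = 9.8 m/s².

v ≈ 18.9 m/s

With the surface at rest and both surface and jet at atmospheric pressure, Bernoulli gives ρg h = ½ρv², so v = √(2gh) = √(2·9.8·18.2) = 18.9 m/s.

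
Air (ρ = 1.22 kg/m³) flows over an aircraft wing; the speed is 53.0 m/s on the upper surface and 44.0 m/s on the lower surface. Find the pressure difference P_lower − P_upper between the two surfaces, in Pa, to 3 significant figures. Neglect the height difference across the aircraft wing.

533 Pa

With negligible Δh, P + ½ρv² is constant, so P_low − P_up = ½ρ(v_up² − v_low²).
ΔP = ½·1.22·(53.0² − 44.0²) = 533 Pa.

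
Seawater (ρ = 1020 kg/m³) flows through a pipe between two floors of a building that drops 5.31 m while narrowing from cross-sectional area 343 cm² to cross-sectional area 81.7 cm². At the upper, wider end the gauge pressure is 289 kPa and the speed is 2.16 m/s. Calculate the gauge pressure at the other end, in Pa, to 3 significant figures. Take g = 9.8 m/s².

P₂ ≈ 303000 Pa

Mass conservation (A₁v₁ = A₂v₂) gives v₂ = 2.16 × 343/81.7 = 9.07 m/s.
Bernoulli: P₁ + ½ρv₁² + ρg h₁ = P₂ + ½ρv₂² + ρg h₂, so P₂ = P₁ + ½ρ(v₁² − v₂²) − ρg(h₂ − h₁).
P₂ = 289000 + ½·1020·(2.16² − 9.07²) − 1020·9.8·(−5.31) = 289000 + (-39600) − (-53100) = 303000 Pa.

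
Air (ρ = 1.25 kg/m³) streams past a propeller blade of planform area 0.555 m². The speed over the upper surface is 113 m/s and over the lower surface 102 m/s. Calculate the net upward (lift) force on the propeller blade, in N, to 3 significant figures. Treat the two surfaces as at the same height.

F ≈ 820 N

The faster flow above has the lower pressure; Bernoulli (same height) gives ΔP = ½ρ(v_up² − v_low²).
ΔP = ½·1.25·(113² − 102²) = 1480 Pa.
Lift = ΔP · A = 1480 × 0.555 = 820 N.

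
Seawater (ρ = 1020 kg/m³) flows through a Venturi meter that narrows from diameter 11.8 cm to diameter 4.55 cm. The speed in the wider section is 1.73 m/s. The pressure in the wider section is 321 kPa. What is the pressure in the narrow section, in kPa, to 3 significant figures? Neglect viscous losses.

P₂ ≈ 253 kPa

Mass conservation (A₁v₁ = A₂v₂) gives v₂ = 1.73 × 109/16.3 = 11.6 m/s.
Along the horizontal streamline, P + ½ρv² is constant.
P₂ = P₁ − ½ρ(v₂² − v₁²) = 321000 − ½·1020·(11.6² − 1.73²) = 321000 − 67500 = 253000 Pa.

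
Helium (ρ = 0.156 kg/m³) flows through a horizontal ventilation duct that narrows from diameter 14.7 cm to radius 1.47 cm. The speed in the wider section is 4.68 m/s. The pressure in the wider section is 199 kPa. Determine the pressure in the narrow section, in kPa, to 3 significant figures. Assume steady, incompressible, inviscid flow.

By continuity, v₂ = v₁·A₁/A₂ = 4.68·(170/6.79) = 117 m/s.
Bernoulli (h₁ = h₂): P₁ − P₂ = ½ρ(v₂² − v₁²).
P₂ = P₁ − ½ρ(v₂² − v₁²) = 199000 − ½·0.156·(117² − 4.68²) = 199000 − 1070 = 198000 Pa.

P₂ ≈ 198 kPa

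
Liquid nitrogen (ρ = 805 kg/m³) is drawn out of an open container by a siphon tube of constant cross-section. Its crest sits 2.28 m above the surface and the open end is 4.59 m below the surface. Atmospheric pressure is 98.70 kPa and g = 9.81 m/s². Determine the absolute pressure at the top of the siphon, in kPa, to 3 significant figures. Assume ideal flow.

From the surface to the outlet (both open to atmosphere, surface at rest): v = √(2g·h_out) = √(2·9.81·4.59) = 9.49 m/s.
Continuity keeps v the same throughout the tube; from surface to crest, P_atm + 0 = P_top + ½ρv² + ρg·h_top.
P_top = 98700 − ½·805·9.49² − 805·9.81·2.28 = 44400 Pa.

P_top = 44.4 kPa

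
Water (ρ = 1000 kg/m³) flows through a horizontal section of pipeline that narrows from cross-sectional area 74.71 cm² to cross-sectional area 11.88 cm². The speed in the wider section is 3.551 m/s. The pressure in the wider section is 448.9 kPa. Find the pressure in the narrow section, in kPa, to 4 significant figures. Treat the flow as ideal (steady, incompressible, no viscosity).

P₂ ≈ 205.9 kPa

By continuity, v₂ = v₁·A₁/A₂ = 3.551·(74.71/11.88) = 22.33 m/s.
Bernoulli (h₁ = h₂): P₁ − P₂ = ½ρ(v₂² − v₁²).
P₂ = P₁ − ½ρ(v₂² − v₁²) = 448900 − ½·1000·(22.33² − 3.551²) = 448900 − 243000 = 205900 Pa.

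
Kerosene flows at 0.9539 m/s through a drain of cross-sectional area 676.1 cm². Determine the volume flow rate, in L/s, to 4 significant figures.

Q = 64.49 L/s

Q = A·v = 0.06761 m² × 0.9539 m/s = 0.06449 m³/s.
Converting: 0.06449 m³/s × 1000 = 64.49 L/s.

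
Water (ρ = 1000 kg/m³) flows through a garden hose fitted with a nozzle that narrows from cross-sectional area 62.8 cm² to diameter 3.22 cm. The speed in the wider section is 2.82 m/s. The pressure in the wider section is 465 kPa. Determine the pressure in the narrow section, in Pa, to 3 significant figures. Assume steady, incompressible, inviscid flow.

P₂ ≈ 233000 Pa

Mass conservation (A₁v₁ = A₂v₂) gives v₂ = 2.82 × 62.8/8.14 = 21.7 m/s.
With no height change, Bernoulli's equation is P₁ + ½ρv₁² = P₂ + ½ρv₂².
P₂ = P₁ − ½ρ(v₂² − v₁²) = 465000 − ½·1000·(21.7² − 2.82²) = 465000 − 232000 = 233000 Pa.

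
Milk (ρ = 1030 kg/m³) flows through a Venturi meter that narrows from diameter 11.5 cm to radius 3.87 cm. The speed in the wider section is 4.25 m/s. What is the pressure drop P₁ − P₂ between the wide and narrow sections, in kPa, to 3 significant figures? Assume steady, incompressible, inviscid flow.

By continuity, v₂ = v₁·A₁/A₂ = 4.25·(104/47.1) = 9.38 m/s.
With no height change, Bernoulli's equation is P₁ + ½ρv₁² = P₂ + ½ρv₂².
P₁ − P₂ = ½·1030·(9.38² − 4.25²) = ½·1030·70.0 = 36000 Pa.

36.0 kPa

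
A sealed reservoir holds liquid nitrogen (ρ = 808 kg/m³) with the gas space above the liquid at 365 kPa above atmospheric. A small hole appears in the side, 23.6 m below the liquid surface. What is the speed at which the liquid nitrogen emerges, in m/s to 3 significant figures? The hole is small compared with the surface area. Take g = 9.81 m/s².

37.0 m/s

Take point 1 at the surface (v₁ ≈ 0) and point 2 at the hole (at atmospheric pressure). Bernoulli: P₁ + ρg h = P_atm + ½ρv₂².
With P₁ − P_atm = 365000 Pa, v₂ = √(2gh + 2ΔP/ρ) = √(2·9.81·23.6 + 2·365000/808) = 37.0 m/s.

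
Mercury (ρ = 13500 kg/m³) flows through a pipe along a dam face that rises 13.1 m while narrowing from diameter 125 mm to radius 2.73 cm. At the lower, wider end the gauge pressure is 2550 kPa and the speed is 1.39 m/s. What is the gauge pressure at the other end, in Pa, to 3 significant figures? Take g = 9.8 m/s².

Mass conservation (A₁v₁ = A₂v₂) gives v₂ = 1.39 × 123/23.4 = 7.29 m/s.
Energy conservation along the streamline gives P₂ = P₁ − ½ρ(v₂² − v₁²) − ρg(h₂ − h₁).
P₂ = 2550000 + ½·13500·(1.39² − 7.29²) − 13500·9.8·(+13.1) = 2550000 + (-345000) − (1730000) = 472000 Pa.

472000 Pa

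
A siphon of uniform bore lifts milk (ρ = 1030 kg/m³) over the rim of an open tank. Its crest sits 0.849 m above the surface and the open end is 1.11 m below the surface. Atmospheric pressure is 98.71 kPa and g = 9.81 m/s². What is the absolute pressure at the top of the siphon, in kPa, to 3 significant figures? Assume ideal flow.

The outlet speed comes from Torricelli: v = √(2g·1.11) = 4.67 m/s.
With constant cross-section the crest speed equals v; applying Bernoulli from the surface up to the crest, P_top = P_atm − ½ρv² − ρg·h_top.
P_top = 98710 − ½·1030·4.67² − 1030·9.81·0.849 = 78900 Pa.

78.9 kPa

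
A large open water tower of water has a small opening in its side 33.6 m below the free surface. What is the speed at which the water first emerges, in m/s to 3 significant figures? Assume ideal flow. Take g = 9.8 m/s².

Bernoulli from surface to hole (P equal, v_surface ≈ 0): v = √(2gh) = √(2×9.8×33.6) = 25.7 m/s.

v = 25.7 m/s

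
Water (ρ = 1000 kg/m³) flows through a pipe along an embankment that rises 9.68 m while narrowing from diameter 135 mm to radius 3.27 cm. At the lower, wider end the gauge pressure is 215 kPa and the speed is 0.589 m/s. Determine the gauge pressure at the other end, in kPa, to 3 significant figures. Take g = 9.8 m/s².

117 kPa

Mass conservation (A₁v₁ = A₂v₂) gives v₂ = 0.589 × 143/33.6 = 2.51 m/s.
Applying Bernoulli between the two ends and solving for P₂: P₂ = P₁ + ½ρ(v₁² − v₂²) − ρgΔh.
P₂ = 215000 + ½·1000·(0.589² − 2.51²) − 1000·9.8·(+9.68) = 215000 + (-2980) − (94900) = 117000 Pa.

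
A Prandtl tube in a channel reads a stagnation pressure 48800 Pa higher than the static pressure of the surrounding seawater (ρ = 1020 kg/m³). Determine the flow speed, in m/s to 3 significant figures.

At the stagnation point the flow is brought to rest, so Bernoulli gives P_stag − P_static = ½ρv².
v = √(2ΔP/ρ) = √(2·48800/1020) = 9.78 m/s.

9.78 m/s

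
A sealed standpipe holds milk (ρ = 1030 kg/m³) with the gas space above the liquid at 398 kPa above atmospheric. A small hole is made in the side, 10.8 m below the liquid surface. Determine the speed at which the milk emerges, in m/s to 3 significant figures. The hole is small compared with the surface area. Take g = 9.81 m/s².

Take point 1 at the surface (v₁ ≈ 0) and point 2 at the hole (at atmospheric pressure). Bernoulli: P₁ + ρg h = P_atm + ½ρv₂².
With P₁ − P_atm = 398000 Pa, v₂ = √(2gh + 2ΔP/ρ) = √(2·9.81·10.8 + 2·398000/1030) = 31.4 m/s.

v = 31.4 m/s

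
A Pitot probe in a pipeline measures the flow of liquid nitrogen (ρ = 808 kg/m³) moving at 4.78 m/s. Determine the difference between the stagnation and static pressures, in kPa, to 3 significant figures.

9.23 kPa

Bernoulli between the free stream and the stagnation point: ½ρv² = P_stag − P_static.
ΔP = ½·808·4.78² = 9230 Pa.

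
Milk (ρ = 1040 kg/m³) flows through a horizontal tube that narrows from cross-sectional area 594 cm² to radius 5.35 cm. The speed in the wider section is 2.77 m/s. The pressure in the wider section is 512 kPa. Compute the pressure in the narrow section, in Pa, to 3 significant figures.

P₂ = 342000 Pa

By continuity, v₂ = v₁·A₁/A₂ = 2.77·(594/89.9) = 18.3 m/s.
With no height change, Bernoulli's equation is P₁ + ½ρv₁² = P₂ + ½ρv₂².
P₂ = P₁ − ½ρ(v₂² − v₁²) = 512000 − ½·1040·(18.3² − 2.77²) = 512000 − 170000 = 342000 Pa.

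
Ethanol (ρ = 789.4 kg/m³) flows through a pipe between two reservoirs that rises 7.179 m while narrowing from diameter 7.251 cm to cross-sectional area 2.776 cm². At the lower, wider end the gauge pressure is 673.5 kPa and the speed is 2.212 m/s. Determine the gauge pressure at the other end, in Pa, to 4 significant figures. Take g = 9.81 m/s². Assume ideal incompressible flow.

P₂ = 192500 Pa

By continuity, v₂ = v₁·A₁/A₂ = 2.212·(41.29/2.776) = 32.90 m/s.
Applying Bernoulli between the two ends and solving for P₂: P₂ = P₁ + ½ρ(v₁² − v₂²) − ρgΔh.
P₂ = 673500 + ½·789.4·(2.212² − 32.90²) − 789.4·9.81·(+7.179) = 673500 + (-425400) − (55590) = 192500 Pa.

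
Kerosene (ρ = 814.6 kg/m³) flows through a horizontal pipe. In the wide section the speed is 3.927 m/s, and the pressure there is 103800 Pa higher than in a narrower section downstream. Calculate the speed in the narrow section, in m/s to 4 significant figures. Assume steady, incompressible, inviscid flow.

v₂ ≈ 16.44 m/s

Horizontal Bernoulli: P₁ + ½ρv₁² = P₂ + ½ρv₂², so v₂² = v₁² + 2(P₁ − P₂)/ρ.
v₂ = √(3.927² + 2·103800/814.6) = √(15.42 + 254.8) = 16.44 m/s.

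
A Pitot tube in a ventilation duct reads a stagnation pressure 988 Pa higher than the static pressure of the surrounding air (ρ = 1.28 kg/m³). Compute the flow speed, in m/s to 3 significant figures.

At the stagnation point the flow is brought to rest, so Bernoulli gives P_stag − P_static = ½ρv².
v = √(2ΔP/ρ) = √(2·988/1.28) = 39.3 m/s.

v ≈ 39.3 m/s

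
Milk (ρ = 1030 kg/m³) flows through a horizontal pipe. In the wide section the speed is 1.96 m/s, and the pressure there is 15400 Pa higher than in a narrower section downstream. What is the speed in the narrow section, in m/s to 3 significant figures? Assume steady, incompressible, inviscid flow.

v₂ ≈ 5.81 m/s

Along the level pipe P + ½ρv² is conserved, hence v₂² = v₁² + 2(P₁ − P₂)/ρ.
v₂ = √(1.96² + 2·15400/1030) = √(3.84 + 29.9) = 5.81 m/s.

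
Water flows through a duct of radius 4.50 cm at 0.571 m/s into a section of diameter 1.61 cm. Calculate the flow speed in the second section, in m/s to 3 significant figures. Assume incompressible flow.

Continuity gives A₁v₁ = A₂v₂, so v₂ = (63.6 cm²)/(2.04 cm²) × 0.571 m/s = 17.8 m/s.

17.8 m/s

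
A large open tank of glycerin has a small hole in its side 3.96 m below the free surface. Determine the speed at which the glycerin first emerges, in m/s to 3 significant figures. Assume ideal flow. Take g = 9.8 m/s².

With the surface at rest and both surface and jet at atmospheric pressure, Bernoulli gives ρg h = ½ρv², so v = √(2gh) = √(2·9.8·3.96) = 8.81 m/s.

v = 8.81 m/s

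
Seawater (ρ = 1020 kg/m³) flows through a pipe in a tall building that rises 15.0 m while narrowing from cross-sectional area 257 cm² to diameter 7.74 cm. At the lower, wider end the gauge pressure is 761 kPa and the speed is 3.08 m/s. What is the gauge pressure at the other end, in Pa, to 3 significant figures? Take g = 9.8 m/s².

By continuity, v₂ = v₁·A₁/A₂ = 3.08·(257/47.1) = 16.8 m/s.
Bernoulli: P₁ + ½ρv₁² + ρg h₁ = P₂ + ½ρv₂² + ρg h₂, so P₂ = P₁ + ½ρ(v₁² − v₂²) − ρg(h₂ − h₁).
P₂ = 761000 + ½·1020·(3.08² − 16.8²) − 1020·9.8·(+15.0) = 761000 + (-140000) − (150000) = 472000 Pa.

P₂ = 472000 Pa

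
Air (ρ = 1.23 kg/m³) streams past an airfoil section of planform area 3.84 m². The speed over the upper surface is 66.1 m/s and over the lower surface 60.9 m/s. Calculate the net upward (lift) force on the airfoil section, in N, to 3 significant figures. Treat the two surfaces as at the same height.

From P + ½ρv² = const at equal height, P_low − P_up = ½ρ(v_up² − v_low²).
ΔP = ½·1.23·(66.1² − 60.9²) = 406 Pa.
Lift = ΔP · A = 406 × 3.84 = 1560 N.

F ≈ 1560 N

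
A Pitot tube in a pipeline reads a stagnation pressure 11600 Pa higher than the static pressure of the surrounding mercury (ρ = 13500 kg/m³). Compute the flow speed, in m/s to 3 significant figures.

Bernoulli between the free stream and the stagnation point: ½ρv² = P_stag − P_static.
v = √(2ΔP/ρ) = √(2·11600/13500) = 1.31 m/s.

v = 1.31 m/s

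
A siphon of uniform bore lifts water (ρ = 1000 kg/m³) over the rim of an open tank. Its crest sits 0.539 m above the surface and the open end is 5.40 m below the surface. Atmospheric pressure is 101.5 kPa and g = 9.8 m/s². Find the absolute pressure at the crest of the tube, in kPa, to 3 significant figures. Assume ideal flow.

Bernoulli surface→outlet gives ½v² = g·h_out, so v = √(2·9.8·5.40) = 10.3 m/s.
The bore is uniform, so the speed at the crest is the same v. Bernoulli surface→crest: P_atm = P_top + ½ρv² + ρg·h_top.
P_top = 101500 − ½·1000·10.3² − 1000·9.8·0.539 = 43300 Pa.

P_top ≈ 43.3 kPa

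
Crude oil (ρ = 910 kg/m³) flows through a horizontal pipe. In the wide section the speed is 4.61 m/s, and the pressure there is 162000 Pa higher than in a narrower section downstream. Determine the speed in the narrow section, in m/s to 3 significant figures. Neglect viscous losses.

Horizontal Bernoulli: P₁ + ½ρv₁² = P₂ + ½ρv₂², so v₂² = v₁² + 2(P₁ − P₂)/ρ.
v₂ = √(4.61² + 2·162000/910) = √(21.3 + 356) = 19.4 m/s.

v₂ ≈ 19.4 m/s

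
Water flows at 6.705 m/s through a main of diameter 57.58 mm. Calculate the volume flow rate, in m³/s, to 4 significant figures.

Q = 0.01746 m³/s

Q = A·v = 0.002604 m² × 6.705 m/s = 0.01746 m³/s.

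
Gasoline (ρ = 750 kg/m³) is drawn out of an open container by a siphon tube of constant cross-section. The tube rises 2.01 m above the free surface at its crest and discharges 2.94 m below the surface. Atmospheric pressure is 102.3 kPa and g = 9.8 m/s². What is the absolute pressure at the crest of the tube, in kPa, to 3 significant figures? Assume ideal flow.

65.9 kPa

Bernoulli surface→outlet gives ½v² = g·h_out, so v = √(2·9.8·2.94) = 7.59 m/s.
Continuity keeps v the same throughout the tube; from surface to crest, P_atm + 0 = P_top + ½ρv² + ρg·h_top.
P_top = 102300 − ½·750·7.59² − 750·9.8·2.01 = 65900 Pa.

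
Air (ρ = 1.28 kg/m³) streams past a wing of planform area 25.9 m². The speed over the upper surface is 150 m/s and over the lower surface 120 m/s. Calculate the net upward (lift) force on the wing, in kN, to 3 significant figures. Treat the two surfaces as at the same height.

F ≈ 134 kN

From P + ½ρv² = const at equal height, P_low − P_up = ½ρ(v_up² − v_low²).
ΔP = ½·1.28·(150² − 120²) = 5180 Pa.
Lift = ΔP · A = 5180 × 25.9 = 134000 N.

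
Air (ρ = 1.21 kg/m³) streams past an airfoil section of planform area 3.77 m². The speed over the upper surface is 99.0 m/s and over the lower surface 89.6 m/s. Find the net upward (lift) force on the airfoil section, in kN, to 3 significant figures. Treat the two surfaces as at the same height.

With equal heights on the two surfaces, Bernoulli gives P_lower − P_upper = ½ρ(v_upper² − v_lower²).
ΔP = ½·1.21·(99.0² − 89.6²) = 1070 Pa.
Lift = ΔP · A = 1070 × 3.77 = 4040 N.

4.04 kN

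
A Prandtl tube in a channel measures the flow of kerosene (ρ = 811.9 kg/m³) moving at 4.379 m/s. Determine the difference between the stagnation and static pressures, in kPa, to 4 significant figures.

ΔP = 7.784 kPa

Bernoulli between the free stream and the stagnation point: ½ρv² = P_stag − P_static.
ΔP = ½·811.9·4.379² = 7784 Pa.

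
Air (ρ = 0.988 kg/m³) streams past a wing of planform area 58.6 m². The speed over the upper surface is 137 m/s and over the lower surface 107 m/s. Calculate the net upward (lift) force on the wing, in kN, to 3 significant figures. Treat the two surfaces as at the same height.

F ≈ 212 kN

The faster flow above has the lower pressure; Bernoulli (same height) gives ΔP = ½ρ(v_up² − v_low²).
ΔP = ½·0.988·(137² − 107²) = 3620 Pa.
Lift = ΔP · A = 3620 × 58.6 = 212000 N.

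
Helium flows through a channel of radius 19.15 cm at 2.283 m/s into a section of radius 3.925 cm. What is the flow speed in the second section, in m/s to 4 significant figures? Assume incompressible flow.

54.35 m/s

The volume flow rate is constant, so v₂ = (A₁/A₂)v₁ = (1152/48.40)·2.283 = 54.35 m/s.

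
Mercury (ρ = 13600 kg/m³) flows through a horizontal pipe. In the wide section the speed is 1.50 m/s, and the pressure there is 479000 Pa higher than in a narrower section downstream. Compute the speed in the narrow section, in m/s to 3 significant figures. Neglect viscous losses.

Horizontal Bernoulli: P₁ + ½ρv₁² = P₂ + ½ρv₂², so v₂² = v₁² + 2(P₁ − P₂)/ρ.
v₂ = √(1.50² + 2·479000/13600) = √(2.25 + 70.4) = 8.53 m/s.

v₂ ≈ 8.53 m/s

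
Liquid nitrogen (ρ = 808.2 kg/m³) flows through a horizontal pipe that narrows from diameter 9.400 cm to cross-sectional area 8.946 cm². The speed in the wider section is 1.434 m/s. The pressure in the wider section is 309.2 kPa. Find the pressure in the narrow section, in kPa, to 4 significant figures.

P₂ ≈ 260.0 kPa

By continuity, v₂ = v₁·A₁/A₂ = 1.434·(69.40/8.946) = 11.12 m/s.
The pipe is horizontal, so Bernoulli reduces to P₁ + ½ρv₁² = P₂ + ½ρv₂².
P₂ = P₁ − ½ρ(v₂² − v₁²) = 309200 − ½·808.2·(11.12² − 1.434²) = 309200 − 49170 = 260000 Pa.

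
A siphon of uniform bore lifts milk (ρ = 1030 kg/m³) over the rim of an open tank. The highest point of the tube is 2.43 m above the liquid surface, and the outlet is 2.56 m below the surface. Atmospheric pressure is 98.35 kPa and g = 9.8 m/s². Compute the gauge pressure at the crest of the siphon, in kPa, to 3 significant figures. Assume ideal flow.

P_gauge ≈ -50.4 kPa

From the surface to the outlet (both open to atmosphere, surface at rest): v = √(2g·h_out) = √(2·9.8·2.56) = 7.08 m/s.
Continuity keeps v the same throughout the tube; from surface to crest, P_atm + 0 = P_top + ½ρv² + ρg·h_top.
P_top = 98350 − ½·1030·7.08² − 1030·9.8·2.43 = 48000 Pa. So P_gauge = P_top − P_atm = -50400 Pa.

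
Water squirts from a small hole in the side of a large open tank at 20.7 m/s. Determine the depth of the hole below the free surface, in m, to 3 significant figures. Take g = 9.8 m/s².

h = 21.9 m

Torricelli: v = √(2gh), so h = v²/(2g).
h = 20.7²/(2·9.8) = 428/19.60 = 21.9 m.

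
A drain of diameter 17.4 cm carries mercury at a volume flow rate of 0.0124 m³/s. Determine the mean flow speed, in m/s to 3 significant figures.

Q = 0.0124 m³/s = 0.0124 m³/s.
v = Q/A = 0.0124 / 0.0238 = 0.521 m/s.

v = 0.521 m/s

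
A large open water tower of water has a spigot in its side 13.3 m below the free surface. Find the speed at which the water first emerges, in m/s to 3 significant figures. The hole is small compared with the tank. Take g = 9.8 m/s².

Torricelli's result v = √(2gh) gives v = √(2·9.8·13.3) = 16.1 m/s.

16.1 m/s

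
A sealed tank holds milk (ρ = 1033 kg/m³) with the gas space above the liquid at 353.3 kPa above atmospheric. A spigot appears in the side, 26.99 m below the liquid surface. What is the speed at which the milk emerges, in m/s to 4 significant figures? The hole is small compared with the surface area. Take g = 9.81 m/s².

v ≈ 34.84 m/s

Take point 1 at the surface (v₁ ≈ 0) and point 2 at the hole (at atmospheric pressure). Bernoulli: P₁ + ρg h = P_atm + ½ρv₂².
With P₁ − P_atm = 353300 Pa, v₂ = √(2gh + 2ΔP/ρ) = √(2·9.81·26.99 + 2·353300/1033) = 34.84 m/s.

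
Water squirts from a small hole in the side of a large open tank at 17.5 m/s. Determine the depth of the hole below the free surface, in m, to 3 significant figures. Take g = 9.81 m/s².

For a small hole in a large open tank, ½v² = gh, giving h = v²/(2g).
h = 17.5²/(2·9.81) = 306/19.62 = 15.6 m.

15.6 m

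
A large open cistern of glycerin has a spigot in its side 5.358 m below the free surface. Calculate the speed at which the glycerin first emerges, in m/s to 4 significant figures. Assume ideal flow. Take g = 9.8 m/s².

v = 10.25 m/s

Torricelli's result v = √(2gh) gives v = √(2·9.8·5.358) = 10.25 m/s.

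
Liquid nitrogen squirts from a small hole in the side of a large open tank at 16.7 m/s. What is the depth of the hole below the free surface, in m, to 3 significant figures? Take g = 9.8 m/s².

h = 14.2 m

Inverting v = √(2gh) gives h = v² / 2g.
h = 16.7²/(2·9.8) = 279/19.60 = 14.2 m.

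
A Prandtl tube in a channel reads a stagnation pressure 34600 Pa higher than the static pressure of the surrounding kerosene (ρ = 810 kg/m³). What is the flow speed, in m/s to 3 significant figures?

v ≈ 9.24 m/s

Bernoulli between the free stream and the stagnation point: ½ρv² = P_stag − P_static.
v = √(2ΔP/ρ) = √(2·34600/810) = 9.24 m/s.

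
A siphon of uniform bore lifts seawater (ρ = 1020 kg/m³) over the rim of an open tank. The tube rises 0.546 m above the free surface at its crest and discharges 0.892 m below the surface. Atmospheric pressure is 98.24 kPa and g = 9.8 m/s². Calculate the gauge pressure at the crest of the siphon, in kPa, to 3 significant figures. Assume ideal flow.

P_gauge = -14.4 kPa

From the surface to the outlet (both open to atmosphere, surface at rest): v = √(2g·h_out) = √(2·9.8·0.892) = 4.18 m/s.
With constant cross-section the crest speed equals v; applying Bernoulli from the surface up to the crest, P_top = P_atm − ½ρv² − ρg·h_top.
P_top = 98240 − ½·1020·4.18² − 1020·9.8·0.546 = 83900 Pa. So P_gauge = P_top − P_atm = -14400 Pa.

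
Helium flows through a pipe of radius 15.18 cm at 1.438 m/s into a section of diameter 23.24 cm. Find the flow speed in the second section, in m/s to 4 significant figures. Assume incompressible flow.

v₂ = 2.454 m/s

Continuity gives A₁v₁ = A₂v₂, so v₂ = (723.9 cm²)/(424.2 cm²) × 1.438 m/s = 2.454 m/s.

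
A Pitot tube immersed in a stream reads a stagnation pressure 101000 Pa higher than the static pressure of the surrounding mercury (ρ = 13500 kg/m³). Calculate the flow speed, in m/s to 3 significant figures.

Bernoulli between the free stream and the stagnation point: ½ρv² = P_stag − P_static.
v = √(2ΔP/ρ) = √(2·101000/13500) = 3.87 m/s.

v ≈ 3.87 m/s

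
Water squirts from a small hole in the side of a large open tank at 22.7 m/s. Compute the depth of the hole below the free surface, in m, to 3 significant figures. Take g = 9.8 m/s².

Inverting v = √(2gh) gives h = v² / 2g.
h = 22.7²/(2·9.8) = 515/19.60 = 26.3 m.

h ≈ 26.3 m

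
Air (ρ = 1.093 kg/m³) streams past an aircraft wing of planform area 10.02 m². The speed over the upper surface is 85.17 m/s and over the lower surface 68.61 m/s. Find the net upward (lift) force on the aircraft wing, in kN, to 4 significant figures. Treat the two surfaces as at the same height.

13.94 kN

The faster flow above has the lower pressure; Bernoulli (same height) gives ΔP = ½ρ(v_up² − v_low²).
ΔP = ½·1.093·(85.17² − 68.61²) = 1392 Pa.
Lift = ΔP · A = 1392 × 10.02 = 13940 N.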